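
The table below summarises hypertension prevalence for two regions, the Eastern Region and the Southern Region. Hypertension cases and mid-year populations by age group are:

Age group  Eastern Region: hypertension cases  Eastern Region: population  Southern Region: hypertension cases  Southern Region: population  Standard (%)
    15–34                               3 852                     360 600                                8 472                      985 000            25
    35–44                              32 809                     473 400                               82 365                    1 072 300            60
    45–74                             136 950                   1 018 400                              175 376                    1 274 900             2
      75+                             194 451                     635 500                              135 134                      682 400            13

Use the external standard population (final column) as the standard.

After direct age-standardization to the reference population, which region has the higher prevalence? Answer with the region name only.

Age-specific rates per 1 000 for the Eastern Region: 10.682, 69.305, 134.476, 305.981.
For the Southern Region: 8.601, 76.812, 137.561, 198.028.
Standard weights: 0.25, 0.60, 0.02, 0.13.
The Eastern Region: 0.2500×10.682 + 0.6000×69.305 + 0.0200×134.476 + 0.1300×305.981 = 86.7206 per 1 000.
The Southern Region: 0.2500×8.601 + 0.6000×76.812 + 0.0200×137.561 + 0.1300×198.028 = 76.7320 per 1 000.

Eastern Region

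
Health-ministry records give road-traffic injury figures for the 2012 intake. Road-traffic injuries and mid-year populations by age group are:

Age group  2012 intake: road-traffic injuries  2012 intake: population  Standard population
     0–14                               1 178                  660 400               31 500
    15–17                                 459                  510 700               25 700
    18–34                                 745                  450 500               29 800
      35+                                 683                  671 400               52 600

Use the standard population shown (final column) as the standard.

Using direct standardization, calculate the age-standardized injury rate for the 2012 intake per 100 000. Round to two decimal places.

Age-specific rates per 100 000 for the 2012 intake: 178.38, 89.88, 165.37, 101.73.
Standard total = 139 600; weights = 0.2256, 0.1841, 0.2135, 0.3768.
Standardized rate: 0.2256×178.38 + 0.1841×89.88 + 0.2135×165.37 + 0.3768×101.73 = 130.4273 per 100 000.

130.43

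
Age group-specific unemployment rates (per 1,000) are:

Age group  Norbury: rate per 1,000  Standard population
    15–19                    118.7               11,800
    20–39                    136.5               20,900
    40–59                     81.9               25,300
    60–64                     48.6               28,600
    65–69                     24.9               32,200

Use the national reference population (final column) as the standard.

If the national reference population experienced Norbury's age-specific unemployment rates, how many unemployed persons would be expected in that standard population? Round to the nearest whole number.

8517

Expected unemployed persons = Σ (standard pop × age-specific rate ÷ 1,000)
= 11,800×118.7/1,000 + 20,900×136.5/1,000 + 25,300×81.9/1,000 + 28,600×48.6/1,000 + 32,200×24.9/1,000
= 1400.66 + 2852.85 + 2072.07 + 1389.96 + 801.78 = 8517.32.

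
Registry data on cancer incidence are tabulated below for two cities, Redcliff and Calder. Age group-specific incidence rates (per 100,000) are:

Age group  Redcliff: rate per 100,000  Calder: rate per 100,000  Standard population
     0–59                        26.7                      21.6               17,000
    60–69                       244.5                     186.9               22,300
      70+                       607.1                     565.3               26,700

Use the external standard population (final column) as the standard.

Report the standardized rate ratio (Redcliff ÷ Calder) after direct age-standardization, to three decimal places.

Standard total = 66,000; weights = 0.2576, 0.3379, 0.4045.
Redcliff: 0.2576×26.7 + 0.3379×244.5 + 0.4045×607.1 = 335.0882 per 100,000.
Calder: 0.2576×21.6 + 0.3379×186.9 + 0.4045×565.3 = 297.4027 per 100,000.
Ratio = 335.0882 ÷ 297.4027 = 1.12672.

1.127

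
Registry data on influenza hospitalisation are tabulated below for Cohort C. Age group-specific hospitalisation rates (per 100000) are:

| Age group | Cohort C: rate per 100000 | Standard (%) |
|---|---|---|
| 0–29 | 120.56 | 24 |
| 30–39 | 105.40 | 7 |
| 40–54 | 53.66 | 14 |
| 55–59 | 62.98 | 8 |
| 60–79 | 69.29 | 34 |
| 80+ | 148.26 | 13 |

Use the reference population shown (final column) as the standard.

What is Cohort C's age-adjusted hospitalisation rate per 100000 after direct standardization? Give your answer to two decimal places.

Standard weights: 0.24, 0.07, 0.14, 0.08, 0.34, 0.13.
Standardized rate: 0.2400×120.56 + 0.0700×105.40 + 0.1400×53.66 + 0.0800×62.98 + 0.3400×69.29 + 0.1300×148.26 = 91.6956 per 100000.

91.70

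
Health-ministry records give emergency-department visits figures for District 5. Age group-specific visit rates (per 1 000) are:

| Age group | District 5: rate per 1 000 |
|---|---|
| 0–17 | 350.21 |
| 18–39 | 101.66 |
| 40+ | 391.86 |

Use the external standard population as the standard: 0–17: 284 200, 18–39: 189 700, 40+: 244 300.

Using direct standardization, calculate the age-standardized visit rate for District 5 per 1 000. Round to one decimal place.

298.7

Standard total = 718 200; weights = 0.3957, 0.2641, 0.3402.
Standardized rate: 0.3957×350.21 + 0.2641×101.66 + 0.3402×391.86 = 298.7273 per 1 000.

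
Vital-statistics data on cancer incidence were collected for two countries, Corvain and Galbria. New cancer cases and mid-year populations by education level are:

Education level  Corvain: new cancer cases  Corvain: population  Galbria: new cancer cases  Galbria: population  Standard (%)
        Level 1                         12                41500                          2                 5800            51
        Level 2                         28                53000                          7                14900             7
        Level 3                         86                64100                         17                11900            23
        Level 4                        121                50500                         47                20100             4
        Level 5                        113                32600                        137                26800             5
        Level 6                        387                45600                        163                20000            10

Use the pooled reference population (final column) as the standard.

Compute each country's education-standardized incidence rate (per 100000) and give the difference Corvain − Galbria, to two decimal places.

Education-specific rates per 100000 for Corvain: 28.92, 52.83, 134.17, 239.60, 346.63, 848.68.
For Galbria: 34.48, 46.98, 142.86, 233.83, 511.19, 815.00.
Standard weights: 0.51, 0.07, 0.23, 0.04, 0.05, 0.10.
Corvain: 0.5100×28.92 + 0.0700×52.83 + 0.2300×134.17 + 0.0400×239.60 + 0.0500×346.63 + 0.1000×848.68 = 161.0870 per 100000.
Galbria: 0.5100×34.48 + 0.0700×46.98 + 0.2300×142.86 + 0.0400×233.83 + 0.0500×511.19 + 0.1000×815.00 = 170.1449 per 100000.
Difference = 161.0870 − 170.1449 = -9.0579.

-9.06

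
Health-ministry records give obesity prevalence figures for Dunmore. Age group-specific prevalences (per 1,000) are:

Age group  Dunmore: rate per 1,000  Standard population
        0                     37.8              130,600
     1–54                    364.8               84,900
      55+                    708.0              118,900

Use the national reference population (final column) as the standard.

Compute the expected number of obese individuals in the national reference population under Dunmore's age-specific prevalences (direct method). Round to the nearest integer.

Expected obese individuals = Σ (standard pop × age-specific rate ÷ 1,000)
= 130,600×37.8/1,000 + 84,900×364.8/1,000 + 118,900×708.0/1,000
= 4936.68 + 30971.52 + 84181.20 = 120089.40.

120089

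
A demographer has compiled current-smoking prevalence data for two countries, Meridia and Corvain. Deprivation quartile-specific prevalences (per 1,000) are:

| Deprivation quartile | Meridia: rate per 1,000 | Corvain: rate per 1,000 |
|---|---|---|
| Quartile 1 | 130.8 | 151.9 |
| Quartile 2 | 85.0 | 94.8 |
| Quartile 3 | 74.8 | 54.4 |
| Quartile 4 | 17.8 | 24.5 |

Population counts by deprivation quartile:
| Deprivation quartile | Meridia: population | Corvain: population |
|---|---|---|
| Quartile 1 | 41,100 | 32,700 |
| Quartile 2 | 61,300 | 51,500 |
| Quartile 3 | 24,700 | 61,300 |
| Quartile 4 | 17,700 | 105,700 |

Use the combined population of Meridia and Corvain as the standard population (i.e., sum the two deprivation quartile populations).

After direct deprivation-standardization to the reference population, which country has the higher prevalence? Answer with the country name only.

Combined standard total = 396,000; weights = 0.1864, 0.2848, 0.2172, 0.3116.
Meridia: 0.1864×130.8 + 0.2848×85.0 + 0.2172×74.8 + 0.3116×17.8 = 70.3797 per 1,000.
Corvain: 0.1864×151.9 + 0.2848×94.8 + 0.2172×54.4 + 0.3116×24.5 = 74.7610 per 1,000.
The crude rates (88.05 vs 62.79) would put Meridia higher, but that reflects its deprivation composition; once standardized to a common deprivation structure, Corvain has the higher underlying rate.

Corvain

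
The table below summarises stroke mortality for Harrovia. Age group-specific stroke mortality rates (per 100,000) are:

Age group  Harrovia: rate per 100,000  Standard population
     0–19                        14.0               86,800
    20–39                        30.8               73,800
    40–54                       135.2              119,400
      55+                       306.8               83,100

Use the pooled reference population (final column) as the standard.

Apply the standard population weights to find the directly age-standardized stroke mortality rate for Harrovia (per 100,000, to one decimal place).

124.3

Standard total = 363,100; weights = 0.2391, 0.2032, 0.3288, 0.2289.
Standardized rate: 0.2391×14.0 + 0.2032×30.8 + 0.3288×135.2 + 0.2289×306.8 = 124.2804 per 100,000.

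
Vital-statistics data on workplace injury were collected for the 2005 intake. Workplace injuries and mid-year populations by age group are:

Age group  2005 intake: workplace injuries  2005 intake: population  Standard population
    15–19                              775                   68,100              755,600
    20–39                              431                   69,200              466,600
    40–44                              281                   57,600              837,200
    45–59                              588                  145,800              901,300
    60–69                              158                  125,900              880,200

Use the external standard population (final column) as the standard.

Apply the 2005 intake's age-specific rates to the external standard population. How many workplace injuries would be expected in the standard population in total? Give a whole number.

Age-specific rates per 10,000 for the 2005 intake: 113.80, 62.28, 48.78, 40.33, 12.55.
Expected workplace injuries = Σ (standard pop × age-specific rate ÷ 10,000)
= 755,600×113.80/10,000 + 466,600×62.28/10,000 + 837,200×48.78/10,000 + 901,300×40.33/10,000 + 880,200×12.55/10,000
= 8598.97 + 2906.14 + 4084.26 + 3634.87 + 1104.62 = 20328.86.

20329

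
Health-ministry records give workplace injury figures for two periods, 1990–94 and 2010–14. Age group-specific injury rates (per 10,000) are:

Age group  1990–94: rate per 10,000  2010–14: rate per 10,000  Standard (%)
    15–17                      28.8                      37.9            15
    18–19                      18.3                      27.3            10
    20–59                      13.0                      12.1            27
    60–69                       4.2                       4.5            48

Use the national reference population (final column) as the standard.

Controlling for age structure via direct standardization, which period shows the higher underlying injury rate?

Standard weights: 0.15, 0.10, 0.27, 0.48.
1990–94: 0.1500×28.8 + 0.1000×18.3 + 0.2700×13.0 + 0.4800×4.2 = 11.6760 per 10,000.
2010–14: 0.1500×37.9 + 0.1000×27.3 + 0.2700×12.1 + 0.4800×4.5 = 13.8420 per 10,000.

2010–14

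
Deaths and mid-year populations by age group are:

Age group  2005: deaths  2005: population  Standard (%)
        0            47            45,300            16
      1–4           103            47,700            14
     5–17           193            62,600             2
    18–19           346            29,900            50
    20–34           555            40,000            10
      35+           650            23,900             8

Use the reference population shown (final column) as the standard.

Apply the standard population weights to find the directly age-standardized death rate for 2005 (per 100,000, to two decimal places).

Age-specific rates per 100,000 for 2005: 103.75, 215.93, 308.31, 1157.19, 1387.50, 2719.67.
Standard weights: 0.16, 0.14, 0.02, 0.50, 0.10, 0.08.
Standardized rate: 0.1600×103.75 + 0.1400×215.93 + 0.0200×308.31 + 0.5000×1157.19 + 0.1000×1387.50 + 0.0800×2719.67 = 987.9157 per 100,000.

987.92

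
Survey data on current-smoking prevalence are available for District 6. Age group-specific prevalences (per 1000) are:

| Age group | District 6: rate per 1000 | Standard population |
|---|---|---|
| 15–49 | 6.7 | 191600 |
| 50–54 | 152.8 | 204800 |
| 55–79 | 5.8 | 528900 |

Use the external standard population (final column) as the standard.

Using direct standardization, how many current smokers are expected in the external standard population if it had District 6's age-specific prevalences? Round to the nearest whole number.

Expected current smokers = Σ (standard pop × age-specific rate ÷ 1000)
= 191600×6.7/1000 + 204800×152.8/1000 + 528900×5.8/1000
= 1283.72 + 31293.44 + 3067.62 = 35644.78.

35645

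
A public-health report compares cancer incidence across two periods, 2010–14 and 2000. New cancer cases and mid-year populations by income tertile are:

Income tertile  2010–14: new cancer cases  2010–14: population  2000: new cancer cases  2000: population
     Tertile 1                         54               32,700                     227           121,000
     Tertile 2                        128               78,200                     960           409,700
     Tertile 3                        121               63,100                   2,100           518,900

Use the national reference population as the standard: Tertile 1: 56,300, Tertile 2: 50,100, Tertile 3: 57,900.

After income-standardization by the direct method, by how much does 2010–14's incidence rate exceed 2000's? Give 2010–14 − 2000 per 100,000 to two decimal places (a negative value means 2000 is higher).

Income-specific rates per 100,000 for 2010–14: 165.14, 163.68, 191.76.
For 2000: 187.60, 234.32, 404.70.
Standard total = 164,300; weights = 0.3427, 0.3049, 0.3524.
2010–14: 0.3427×165.14 + 0.3049×163.68 + 0.3524×191.76 = 174.0755 per 100,000.
2000: 0.3427×187.60 + 0.3049×234.32 + 0.3524×404.70 = 278.3545 per 100,000.
Difference = 174.0755 − 278.3545 = -104.2790.

-104.28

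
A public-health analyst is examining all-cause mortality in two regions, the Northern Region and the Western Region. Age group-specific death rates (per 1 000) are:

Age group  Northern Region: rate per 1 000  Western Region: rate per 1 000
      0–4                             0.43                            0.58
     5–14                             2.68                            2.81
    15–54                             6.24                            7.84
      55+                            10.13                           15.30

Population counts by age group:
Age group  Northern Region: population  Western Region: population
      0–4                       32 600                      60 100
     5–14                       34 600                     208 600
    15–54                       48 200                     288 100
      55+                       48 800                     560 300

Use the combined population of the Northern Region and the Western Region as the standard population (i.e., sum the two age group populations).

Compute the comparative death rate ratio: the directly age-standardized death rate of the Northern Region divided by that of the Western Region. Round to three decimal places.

0.706

Combined standard total = 1 281 300; weights = 0.0723, 0.1898, 0.2625, 0.4754.
The Northern Region: 0.0723×0.43 + 0.1898×2.68 + 0.2625×6.24 + 0.4754×10.13 = 6.9932 per 1 000.
The Western Region: 0.0723×0.58 + 0.1898×2.81 + 0.2625×7.84 + 0.4754×15.30 = 9.9063 per 1 000.
Ratio = 6.9932 ÷ 9.9063 = 0.70593.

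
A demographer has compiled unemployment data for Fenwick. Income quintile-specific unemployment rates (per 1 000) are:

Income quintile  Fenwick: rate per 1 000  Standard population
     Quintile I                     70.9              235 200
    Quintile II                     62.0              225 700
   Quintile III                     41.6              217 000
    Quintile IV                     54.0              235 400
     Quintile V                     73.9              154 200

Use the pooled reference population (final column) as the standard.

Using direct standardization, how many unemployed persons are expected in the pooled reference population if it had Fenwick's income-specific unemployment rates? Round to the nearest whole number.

63803

Expected unemployed persons = Σ (standard pop × income-specific rate ÷ 1 000)
= 235 200×70.9/1 000 + 225 700×62.0/1 000 + 217 000×41.6/1 000 + 235 400×54.0/1 000 + 154 200×73.9/1 000
= 16675.68 + 13993.40 + 9027.20 + 12711.60 + 11395.38 = 63803.26.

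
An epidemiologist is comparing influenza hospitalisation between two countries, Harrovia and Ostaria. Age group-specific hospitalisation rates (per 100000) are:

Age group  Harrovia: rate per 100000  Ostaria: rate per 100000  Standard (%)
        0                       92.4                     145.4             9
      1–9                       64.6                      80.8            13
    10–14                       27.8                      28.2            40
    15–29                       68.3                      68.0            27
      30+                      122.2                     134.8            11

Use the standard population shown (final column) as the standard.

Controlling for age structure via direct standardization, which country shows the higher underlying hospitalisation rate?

Standard weights: 0.09, 0.13, 0.40, 0.27, 0.11.
Harrovia: 0.0900×92.4 + 0.1300×64.6 + 0.4000×27.8 + 0.2700×68.3 + 0.1100×122.2 = 59.7170 per 100000.
Ostaria: 0.0900×145.4 + 0.1300×80.8 + 0.4000×28.2 + 0.2700×68.0 + 0.1100×134.8 = 68.0580 per 100000.

Ostaria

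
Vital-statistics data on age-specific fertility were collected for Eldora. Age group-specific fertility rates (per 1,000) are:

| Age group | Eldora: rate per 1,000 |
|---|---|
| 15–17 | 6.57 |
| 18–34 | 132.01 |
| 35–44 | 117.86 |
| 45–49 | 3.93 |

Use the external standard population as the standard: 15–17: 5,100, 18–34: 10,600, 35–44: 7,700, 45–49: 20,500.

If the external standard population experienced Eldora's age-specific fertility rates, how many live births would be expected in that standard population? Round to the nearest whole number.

Expected live births = Σ (standard pop × age-specific rate ÷ 1,000)
= 5,100×6.57/1,000 + 10,600×132.01/1,000 + 7,700×117.86/1,000 + 20,500×3.93/1,000
= 33.51 + 1399.31 + 907.52 + 80.56 = 2420.90.

2421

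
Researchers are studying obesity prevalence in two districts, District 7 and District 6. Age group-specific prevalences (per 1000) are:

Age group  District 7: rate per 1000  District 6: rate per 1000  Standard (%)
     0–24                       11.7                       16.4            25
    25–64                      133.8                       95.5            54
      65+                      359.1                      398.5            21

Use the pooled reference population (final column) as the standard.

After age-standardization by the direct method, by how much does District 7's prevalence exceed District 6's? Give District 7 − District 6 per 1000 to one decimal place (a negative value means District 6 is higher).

Standard weights: 0.25, 0.54, 0.21.
District 7: 0.2500×11.7 + 0.5400×133.8 + 0.2100×359.1 = 150.5880 per 1000.
District 6: 0.2500×16.4 + 0.5400×95.5 + 0.2100×398.5 = 139.3550 per 1000.
Difference = 150.5880 − 139.3550 = 11.2330.

11.2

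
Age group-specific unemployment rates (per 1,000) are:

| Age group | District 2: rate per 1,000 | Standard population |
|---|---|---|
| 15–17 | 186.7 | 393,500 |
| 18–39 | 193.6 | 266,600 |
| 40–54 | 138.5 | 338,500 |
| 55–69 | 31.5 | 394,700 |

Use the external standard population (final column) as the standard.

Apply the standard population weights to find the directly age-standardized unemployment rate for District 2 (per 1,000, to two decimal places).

132.34

Standard total = 1,393,300; weights = 0.2824, 0.1913, 0.2429, 0.2833.
Standardized rate: 0.2824×186.7 + 0.1913×193.6 + 0.2429×138.5 + 0.2833×31.5 = 132.3444 per 1,000.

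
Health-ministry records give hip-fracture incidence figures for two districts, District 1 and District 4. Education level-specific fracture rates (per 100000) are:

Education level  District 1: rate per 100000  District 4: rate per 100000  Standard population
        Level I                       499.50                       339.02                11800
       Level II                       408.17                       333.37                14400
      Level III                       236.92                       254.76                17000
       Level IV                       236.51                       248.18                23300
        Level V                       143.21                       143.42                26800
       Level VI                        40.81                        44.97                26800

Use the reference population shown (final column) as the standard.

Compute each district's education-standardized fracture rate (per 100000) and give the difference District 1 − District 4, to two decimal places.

Standard total = 120100; weights = 0.0983, 0.1199, 0.1415, 0.1940, 0.2231, 0.2231.
District 1: 0.0983×499.50 + 0.1199×408.17 + 0.1415×236.92 + 0.1940×236.51 + 0.2231×143.21 + 0.2231×40.81 = 218.4996 per 100000.
District 4: 0.0983×339.02 + 0.1199×333.37 + 0.1415×254.76 + 0.1940×248.18 + 0.2231×143.42 + 0.2231×44.97 = 199.5281 per 100000.
Difference = 218.4996 − 199.5281 = 18.9715.

18.97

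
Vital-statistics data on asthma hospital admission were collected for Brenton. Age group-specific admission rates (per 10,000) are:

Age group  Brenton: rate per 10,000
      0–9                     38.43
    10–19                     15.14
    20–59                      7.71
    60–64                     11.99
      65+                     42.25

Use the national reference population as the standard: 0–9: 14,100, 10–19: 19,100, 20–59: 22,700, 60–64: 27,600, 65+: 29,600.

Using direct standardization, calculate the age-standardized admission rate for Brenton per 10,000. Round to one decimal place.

22.9

Standard total = 113,100; weights = 0.1247, 0.1689, 0.2007, 0.2440, 0.2617.
Standardized rate: 0.1247×38.43 + 0.1689×15.14 + 0.2007×7.71 + 0.2440×11.99 + 0.2617×42.25 = 22.8787 per 10,000.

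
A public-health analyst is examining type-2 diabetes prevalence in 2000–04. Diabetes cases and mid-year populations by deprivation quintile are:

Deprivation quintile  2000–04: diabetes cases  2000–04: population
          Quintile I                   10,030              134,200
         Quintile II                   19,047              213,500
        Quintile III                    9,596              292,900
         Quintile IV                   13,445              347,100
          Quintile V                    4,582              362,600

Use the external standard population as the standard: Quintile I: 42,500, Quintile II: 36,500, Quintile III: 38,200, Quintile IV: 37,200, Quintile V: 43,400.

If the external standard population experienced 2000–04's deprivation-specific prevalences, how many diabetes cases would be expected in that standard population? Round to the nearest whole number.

Deprivation-specific rates per 1,000 for 2000–04: 74.739, 89.213, 32.762, 38.735, 12.637.
Expected diabetes cases = Σ (standard pop × deprivation-specific rate ÷ 1,000)
= 42,500×74.739/1,000 + 36,500×89.213/1,000 + 38,200×32.762/1,000 + 37,200×38.735/1,000 + 43,400×12.637/1,000
= 3176.42 + 3256.28 + 1251.51 + 1440.95 + 548.42 = 9673.58.

9674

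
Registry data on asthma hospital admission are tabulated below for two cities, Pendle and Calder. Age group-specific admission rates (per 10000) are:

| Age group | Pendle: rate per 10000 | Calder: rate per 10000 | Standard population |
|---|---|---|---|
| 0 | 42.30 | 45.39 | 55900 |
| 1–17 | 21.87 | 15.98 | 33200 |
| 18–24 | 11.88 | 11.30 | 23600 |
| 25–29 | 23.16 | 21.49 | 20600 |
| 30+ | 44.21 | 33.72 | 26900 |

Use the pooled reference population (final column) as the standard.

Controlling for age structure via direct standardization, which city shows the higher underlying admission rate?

Pendle

Standard total = 160200; weights = 0.3489, 0.2072, 0.1473, 0.1286, 0.1679.
Pendle: 0.3489×42.30 + 0.2072×21.87 + 0.1473×11.88 + 0.1286×23.16 + 0.1679×44.21 = 31.4442 per 10000.
Calder: 0.3489×45.39 + 0.2072×15.98 + 0.1473×11.30 + 0.1286×21.49 + 0.1679×33.72 = 29.2402 per 10000.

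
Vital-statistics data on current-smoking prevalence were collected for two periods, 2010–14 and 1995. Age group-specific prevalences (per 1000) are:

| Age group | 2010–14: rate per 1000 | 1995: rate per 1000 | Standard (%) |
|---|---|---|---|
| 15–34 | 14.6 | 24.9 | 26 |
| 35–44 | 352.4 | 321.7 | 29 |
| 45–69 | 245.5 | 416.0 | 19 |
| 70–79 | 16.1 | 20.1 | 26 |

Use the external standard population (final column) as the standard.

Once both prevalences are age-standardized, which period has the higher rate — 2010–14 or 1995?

1995

Standard weights: 0.26, 0.29, 0.19, 0.26.
2010–14: 0.2600×14.6 + 0.2900×352.4 + 0.1900×245.5 + 0.2600×16.1 = 156.8230 per 1000.
1995: 0.2600×24.9 + 0.2900×321.7 + 0.1900×416.0 + 0.2600×20.1 = 184.0330 per 1000.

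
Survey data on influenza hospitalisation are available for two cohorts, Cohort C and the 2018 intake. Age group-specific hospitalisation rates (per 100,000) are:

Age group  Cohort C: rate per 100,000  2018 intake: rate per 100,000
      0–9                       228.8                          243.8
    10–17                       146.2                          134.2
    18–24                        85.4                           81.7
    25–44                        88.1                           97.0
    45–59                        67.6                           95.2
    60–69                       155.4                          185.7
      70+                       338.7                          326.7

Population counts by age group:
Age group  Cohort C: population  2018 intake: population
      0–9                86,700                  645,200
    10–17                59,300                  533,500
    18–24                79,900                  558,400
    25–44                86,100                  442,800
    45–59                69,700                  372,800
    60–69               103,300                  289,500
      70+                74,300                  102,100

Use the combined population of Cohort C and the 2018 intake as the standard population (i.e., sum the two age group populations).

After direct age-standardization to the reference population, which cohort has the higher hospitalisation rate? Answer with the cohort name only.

2018 intake

Combined standard total = 3,503,600; weights = 0.2089, 0.1692, 0.1822, 0.1510, 0.1263, 0.1121, 0.0503.
Cohort C: 0.2089×228.8 + 0.1692×146.2 + 0.1822×85.4 + 0.1510×88.1 + 0.1263×67.6 + 0.1121×155.4 + 0.0503×338.7 = 144.4040 per 100,000.
The 2018 intake: 0.2089×243.8 + 0.1692×134.2 + 0.1822×81.7 + 0.1510×97.0 + 0.1263×95.2 + 0.1121×185.7 + 0.0503×326.7 = 152.4553 per 100,000.
The crude rates (158.85 vs 149.47) would put Cohort C higher, but that reflects its age composition; once standardized to a common age structure, the 2018 intake has the higher underlying rate.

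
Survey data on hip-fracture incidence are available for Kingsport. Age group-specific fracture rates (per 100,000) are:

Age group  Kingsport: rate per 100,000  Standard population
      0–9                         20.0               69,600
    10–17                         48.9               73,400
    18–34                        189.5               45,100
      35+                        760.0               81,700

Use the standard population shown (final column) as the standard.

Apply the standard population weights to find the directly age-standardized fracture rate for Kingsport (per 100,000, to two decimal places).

Standard total = 269,800; weights = 0.2580, 0.2721, 0.1672, 0.3028.
Standardized rate: 0.2580×20.0 + 0.2721×48.9 + 0.1672×189.5 + 0.3028×760.0 = 280.2806 per 100,000.

280.28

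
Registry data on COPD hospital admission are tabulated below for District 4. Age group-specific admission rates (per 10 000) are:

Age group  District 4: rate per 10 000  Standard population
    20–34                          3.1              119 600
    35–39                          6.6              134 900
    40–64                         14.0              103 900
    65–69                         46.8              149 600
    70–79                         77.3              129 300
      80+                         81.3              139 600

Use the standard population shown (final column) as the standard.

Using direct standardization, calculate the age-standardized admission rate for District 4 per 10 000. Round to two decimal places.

39.98

Standard total = 776 900; weights = 0.1539, 0.1736, 0.1337, 0.1926, 0.1664, 0.1797.
Standardized rate: 0.1539×3.1 + 0.1736×6.6 + 0.1337×14.0 + 0.1926×46.8 + 0.1664×77.3 + 0.1797×81.3 = 39.9811 per 10 000.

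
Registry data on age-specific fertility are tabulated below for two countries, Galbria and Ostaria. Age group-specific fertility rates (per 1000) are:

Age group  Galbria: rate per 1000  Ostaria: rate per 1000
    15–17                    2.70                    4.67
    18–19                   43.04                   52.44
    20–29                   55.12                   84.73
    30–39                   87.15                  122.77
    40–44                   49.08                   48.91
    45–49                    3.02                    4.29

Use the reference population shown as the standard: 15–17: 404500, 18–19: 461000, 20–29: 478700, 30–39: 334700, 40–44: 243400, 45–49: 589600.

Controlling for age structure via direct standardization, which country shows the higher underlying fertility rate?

Standard total = 2511900; weights = 0.1610, 0.1835, 0.1906, 0.1332, 0.0969, 0.2347.
Galbria: 0.1610×2.70 + 0.1835×43.04 + 0.1906×55.12 + 0.1332×87.15 + 0.0969×49.08 + 0.2347×3.02 = 35.9152 per 1000.
Ostaria: 0.1610×4.67 + 0.1835×52.44 + 0.1906×84.73 + 0.1332×122.77 + 0.0969×48.91 + 0.2347×4.29 = 48.6283 per 1000.

Ostaria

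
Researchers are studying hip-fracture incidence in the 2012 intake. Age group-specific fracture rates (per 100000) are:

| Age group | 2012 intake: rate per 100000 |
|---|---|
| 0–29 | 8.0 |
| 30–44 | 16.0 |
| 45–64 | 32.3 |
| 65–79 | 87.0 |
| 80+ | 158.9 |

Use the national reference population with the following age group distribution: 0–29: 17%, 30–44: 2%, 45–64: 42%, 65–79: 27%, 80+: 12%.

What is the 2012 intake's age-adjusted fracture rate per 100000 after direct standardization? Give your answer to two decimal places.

57.80

Standard weights: 0.17, 0.02, 0.42, 0.27, 0.12.
Standardized rate: 0.1700×8.0 + 0.0200×16.0 + 0.4200×32.3 + 0.2700×87.0 + 0.1200×158.9 = 57.8040 per 100000.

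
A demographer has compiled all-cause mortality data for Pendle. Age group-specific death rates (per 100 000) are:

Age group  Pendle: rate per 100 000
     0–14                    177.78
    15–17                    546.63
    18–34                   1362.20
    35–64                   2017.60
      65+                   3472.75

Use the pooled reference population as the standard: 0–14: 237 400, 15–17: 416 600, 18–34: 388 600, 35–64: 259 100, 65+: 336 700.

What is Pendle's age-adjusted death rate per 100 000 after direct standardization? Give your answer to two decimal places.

1520.58

Standard total = 1 638 400; weights = 0.1449, 0.2543, 0.2372, 0.1581, 0.2055.
Standardized rate: 0.1449×177.78 + 0.2543×546.63 + 0.2372×1362.20 + 0.1581×2017.60 + 0.2055×3472.75 = 1520.5792 per 100 000.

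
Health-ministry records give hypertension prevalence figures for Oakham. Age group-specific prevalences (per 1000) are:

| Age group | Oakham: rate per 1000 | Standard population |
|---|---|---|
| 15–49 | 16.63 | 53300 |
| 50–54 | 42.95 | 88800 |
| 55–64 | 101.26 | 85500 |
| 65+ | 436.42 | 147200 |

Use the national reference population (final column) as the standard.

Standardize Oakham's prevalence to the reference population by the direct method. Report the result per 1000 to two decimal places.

207.04

Standard total = 374800; weights = 0.1422, 0.2369, 0.2281, 0.3927.
Standardized rate: 0.1422×16.63 + 0.2369×42.95 + 0.2281×101.26 + 0.3927×436.42 = 207.0413 per 1000.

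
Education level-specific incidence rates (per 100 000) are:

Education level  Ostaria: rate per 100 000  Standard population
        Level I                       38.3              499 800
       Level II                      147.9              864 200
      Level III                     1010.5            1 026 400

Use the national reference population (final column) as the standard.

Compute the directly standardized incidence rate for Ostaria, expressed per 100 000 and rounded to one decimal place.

495.4

Standard total = 2 390 400; weights = 0.2091, 0.3615, 0.4294.
Standardized rate: 0.2091×38.3 + 0.3615×147.9 + 0.4294×1010.5 = 495.3710 per 100 000.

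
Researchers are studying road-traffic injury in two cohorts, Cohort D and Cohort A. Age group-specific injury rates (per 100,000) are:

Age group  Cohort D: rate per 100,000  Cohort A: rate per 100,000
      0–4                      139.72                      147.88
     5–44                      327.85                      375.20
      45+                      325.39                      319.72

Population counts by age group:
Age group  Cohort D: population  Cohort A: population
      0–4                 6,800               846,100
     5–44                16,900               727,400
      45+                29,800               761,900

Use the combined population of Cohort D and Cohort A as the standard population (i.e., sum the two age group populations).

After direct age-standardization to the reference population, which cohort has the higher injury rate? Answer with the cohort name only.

Combined standard total = 2,388,900; weights = 0.3570, 0.3116, 0.3314.
Cohort D: 0.3570×139.72 + 0.3116×327.85 + 0.3314×325.39 = 259.8674 per 100,000.
Cohort A: 0.3570×147.88 + 0.3116×375.20 + 0.3314×319.72 = 275.6543 per 100,000.
The crude rates (302.57 vs 274.74) would put Cohort D higher, but that reflects its age composition; once standardized to a common age structure, Cohort A has the higher underlying rate.

Cohort A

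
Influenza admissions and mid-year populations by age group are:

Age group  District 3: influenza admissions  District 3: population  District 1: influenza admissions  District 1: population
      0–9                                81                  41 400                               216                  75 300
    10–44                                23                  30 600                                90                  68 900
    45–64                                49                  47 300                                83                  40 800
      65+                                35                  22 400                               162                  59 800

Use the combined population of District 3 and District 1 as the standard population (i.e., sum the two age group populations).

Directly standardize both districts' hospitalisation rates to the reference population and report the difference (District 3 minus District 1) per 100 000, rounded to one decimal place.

Age-specific rates per 100 000 for District 3: 195.65, 75.16, 103.59, 156.25.
For District 1: 286.85, 130.62, 203.43, 270.90.
Combined standard total = 386 500; weights = 0.3019, 0.2574, 0.2279, 0.2127.
District 3: 0.3019×195.65 + 0.2574×75.16 + 0.2279×103.59 + 0.2127×156.25 = 135.2697 per 100 000.
District 1: 0.3019×286.85 + 0.2574×130.62 + 0.2279×203.43 + 0.2127×270.90 = 224.2259 per 100 000.
Difference = 135.2697 − 224.2259 = -88.9562.

-89.0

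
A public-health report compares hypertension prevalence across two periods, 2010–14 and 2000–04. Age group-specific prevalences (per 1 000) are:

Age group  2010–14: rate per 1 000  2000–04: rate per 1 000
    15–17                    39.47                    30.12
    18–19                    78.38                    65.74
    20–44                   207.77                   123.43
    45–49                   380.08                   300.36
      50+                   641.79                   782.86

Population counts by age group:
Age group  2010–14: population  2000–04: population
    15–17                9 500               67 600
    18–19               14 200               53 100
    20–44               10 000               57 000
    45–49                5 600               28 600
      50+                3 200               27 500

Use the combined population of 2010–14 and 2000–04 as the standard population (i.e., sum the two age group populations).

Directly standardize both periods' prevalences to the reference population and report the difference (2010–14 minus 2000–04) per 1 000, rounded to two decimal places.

20.33

Combined standard total = 276 300; weights = 0.2790, 0.2436, 0.2425, 0.1238, 0.1111.
2010–14: 0.2790×39.47 + 0.2436×78.38 + 0.2425×207.77 + 0.1238×380.08 + 0.1111×641.79 = 198.8433 per 1 000.
2000–04: 0.2790×30.12 + 0.2436×65.74 + 0.2425×123.43 + 0.1238×300.36 + 0.1111×782.86 = 178.5106 per 1 000.
Difference = 198.8433 − 178.5106 = 20.3327.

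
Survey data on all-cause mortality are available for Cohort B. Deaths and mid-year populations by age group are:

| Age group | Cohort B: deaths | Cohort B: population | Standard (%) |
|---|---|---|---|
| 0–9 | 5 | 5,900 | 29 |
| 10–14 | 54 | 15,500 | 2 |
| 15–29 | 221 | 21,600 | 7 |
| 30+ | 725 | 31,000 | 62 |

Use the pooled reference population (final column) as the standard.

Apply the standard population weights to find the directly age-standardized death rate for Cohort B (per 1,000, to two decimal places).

Age-specific rates per 1,000 for Cohort B: 0.847, 3.484, 10.231, 23.387.
Standard weights: 0.29, 0.02, 0.07, 0.62.
Standardized rate: 0.2900×0.847 + 0.0200×3.484 + 0.0700×10.231 + 0.6200×23.387 = 15.5316 per 1,000.

15.53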